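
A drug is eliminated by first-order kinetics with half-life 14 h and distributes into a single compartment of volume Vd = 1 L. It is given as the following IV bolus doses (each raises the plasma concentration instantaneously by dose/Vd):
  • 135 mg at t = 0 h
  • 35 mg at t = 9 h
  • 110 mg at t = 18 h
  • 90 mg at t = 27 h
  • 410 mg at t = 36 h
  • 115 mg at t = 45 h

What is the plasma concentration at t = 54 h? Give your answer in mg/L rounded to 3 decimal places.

297.055 mg/L

k = ln 2 / 14 = 0.04951 per h
Dose 1 (135 mg at t=0 h): 135·exp(−0.04951·54) = 9.316 mg/L
Dose 2 (35 mg at t=9 h): 35·exp(−0.04951·45) = 3.771 mg/L
Dose 3 (110 mg at t=18 h): 110·exp(−0.04951·36) = 18.506 mg/L
Dose 4 (90 mg at t=27 h): 90·exp(−0.04951·27) = 23.642 mg/L
Dose 5 (410 mg at t=36 h): 410·exp(−0.04951·18) = 168.169 mg/L
Dose 6 (115 mg at t=45 h): 115·exp(−0.04951·9) = 73.651 mg/L
C(54) = 9.316 + 3.771 + 18.506 + 23.642 + 168.169 + 73.651 = 297.055 mg/L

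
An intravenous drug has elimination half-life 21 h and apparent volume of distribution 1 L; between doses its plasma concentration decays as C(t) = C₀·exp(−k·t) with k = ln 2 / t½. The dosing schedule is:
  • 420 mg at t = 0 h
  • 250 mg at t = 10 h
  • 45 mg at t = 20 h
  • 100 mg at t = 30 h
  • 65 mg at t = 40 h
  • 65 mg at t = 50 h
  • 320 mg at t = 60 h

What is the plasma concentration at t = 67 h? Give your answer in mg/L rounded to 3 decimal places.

440.857 mg/L

k = ln 2 / 21 = 0.03301 per h
Dose 1 (420 mg at t=0 h): 420·exp(−0.03301·67) = 46.007 mg/L
Dose 2 (250 mg at t=10 h): 250·exp(−0.03301·57) = 38.094 mg/L
Dose 3 (45 mg at t=20 h): 45·exp(−0.03301·47) = 9.538 mg/L
Dose 4 (100 mg at t=30 h): 100·exp(−0.03301·37) = 29.486 mg/L
Dose 5 (65 mg at t=40 h): 65·exp(−0.03301·27) = 26.661 mg/L
Dose 6 (65 mg at t=50 h): 65·exp(−0.03301·17) = 37.087 mg/L
Dose 7 (320 mg at t=60 h): 320·exp(−0.03301·7) = 253.984 mg/L
C(67) = 46.007 + 38.094 + 9.538 + 29.486 + 26.661 + 37.087 + 253.984 = 440.857 mg/L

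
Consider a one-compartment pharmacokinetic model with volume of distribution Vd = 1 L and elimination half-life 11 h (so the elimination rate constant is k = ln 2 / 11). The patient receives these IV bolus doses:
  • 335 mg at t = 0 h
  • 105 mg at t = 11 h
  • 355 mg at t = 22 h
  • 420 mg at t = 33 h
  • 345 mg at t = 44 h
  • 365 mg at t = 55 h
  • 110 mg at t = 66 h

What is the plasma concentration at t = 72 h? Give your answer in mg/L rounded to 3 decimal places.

316.519 mg/L

k = ln 2 / 11 = 0.06301 per h
Dose 1 (335 mg at t=0 h): 335·exp(−0.06301·72) = 3.586 mg/L
Dose 2 (105 mg at t=11 h): 105·exp(−0.06301·61) = 2.248 mg/L
Dose 3 (355 mg at t=22 h): 355·exp(−0.06301·50) = 15.202 mg/L
Dose 4 (420 mg at t=33 h): 420·exp(−0.06301·39) = 35.972 mg/L
Dose 5 (345 mg at t=44 h): 345·exp(−0.06301·28) = 59.096 mg/L
Dose 6 (365 mg at t=55 h): 365·exp(−0.06301·17) = 125.045 mg/L
Dose 7 (110 mg at t=66 h): 110·exp(−0.06301·6) = 75.369 mg/L
C(72) = 3.586 + 2.248 + 15.202 + 35.972 + 59.096 + 125.045 + 75.369 = 316.519 mg/L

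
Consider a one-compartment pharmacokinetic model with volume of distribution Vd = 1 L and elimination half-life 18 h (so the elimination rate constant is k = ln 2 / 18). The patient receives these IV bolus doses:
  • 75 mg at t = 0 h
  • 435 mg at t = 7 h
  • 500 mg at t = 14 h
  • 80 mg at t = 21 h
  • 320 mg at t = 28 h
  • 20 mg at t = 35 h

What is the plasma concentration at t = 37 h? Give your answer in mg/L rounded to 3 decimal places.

649.267 mg/L

k = ln 2 / 18 = 0.03851 per h
Dose 1 (75 mg at t=0 h): 75·exp(−0.03851·37) = 18.042 mg/L
Dose 2 (435 mg at t=7 h): 435·exp(−0.03851·30) = 137.016 mg/L
Dose 3 (500 mg at t=14 h): 500·exp(−0.03851·23) = 206.215 mg/L
Dose 4 (80 mg at t=21 h): 80·exp(−0.03851·16) = 43.202 mg/L
Dose 5 (320 mg at t=28 h): 320·exp(−0.03851·9) = 226.274 mg/L
Dose 6 (20 mg at t=35 h): 20·exp(−0.03851·2) = 18.517 mg/L
C(37) = 18.042 + 137.016 + 206.215 + 43.202 + 226.274 + 18.517 = 649.267 mg/L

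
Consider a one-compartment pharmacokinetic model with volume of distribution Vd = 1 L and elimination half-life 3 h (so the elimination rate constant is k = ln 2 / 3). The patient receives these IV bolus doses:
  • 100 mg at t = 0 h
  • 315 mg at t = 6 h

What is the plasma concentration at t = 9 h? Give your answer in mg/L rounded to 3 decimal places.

170.000 mg/L

k = ln 2 / 3 = 0.23105 per h
Dose 1 (100 mg at t=0 h): 100·exp(−0.23105·9) = 12.500 mg/L
Dose 2 (315 mg at t=6 h): 315·exp(−0.23105·3) = 157.500 mg/L
C(9) = 12.500 + 157.500 = 170.000 mg/L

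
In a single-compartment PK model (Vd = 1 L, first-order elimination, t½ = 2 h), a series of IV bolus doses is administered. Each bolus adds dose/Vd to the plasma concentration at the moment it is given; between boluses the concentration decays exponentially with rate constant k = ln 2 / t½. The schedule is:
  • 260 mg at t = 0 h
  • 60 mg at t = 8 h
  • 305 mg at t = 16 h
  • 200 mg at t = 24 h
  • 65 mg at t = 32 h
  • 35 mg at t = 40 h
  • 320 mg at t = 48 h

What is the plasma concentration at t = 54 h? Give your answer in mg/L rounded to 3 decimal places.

k = ln 2 / 2 = 0.34657 per h
Dose 1 (260 mg at t=0 h): 260·exp(−0.34657·54) = 0.000 mg/L
Dose 2 (60 mg at t=8 h): 60·exp(−0.34657·46) = 0.000 mg/L
Dose 3 (305 mg at t=16 h): 305·exp(−0.34657·38) = 0.001 mg/L
Dose 4 (200 mg at t=24 h): 200·exp(−0.34657·30) = 0.006 mg/L
Dose 5 (65 mg at t=32 h): 65·exp(−0.34657·22) = 0.032 mg/L
Dose 6 (35 mg at t=40 h): 35·exp(−0.34657·14) = 0.273 mg/L
Dose 7 (320 mg at t=48 h): 320·exp(−0.34657·6) = 40.000 mg/L
C(54) = 0.000 + 0.000 + 0.001 + 0.006 + 0.032 + 0.273 + 40.000 = 40.312 mg/L

40.312 mg/L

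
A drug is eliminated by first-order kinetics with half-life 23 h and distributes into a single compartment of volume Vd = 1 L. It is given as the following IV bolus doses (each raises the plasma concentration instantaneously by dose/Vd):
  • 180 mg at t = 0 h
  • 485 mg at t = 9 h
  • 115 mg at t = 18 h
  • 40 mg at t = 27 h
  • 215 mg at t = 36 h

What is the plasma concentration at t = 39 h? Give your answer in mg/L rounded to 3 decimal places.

k = ln 2 / 23 = 0.03014 per h
Dose 1 (180 mg at t=0 h): 180·exp(−0.03014·39) = 55.569 mg/L
Dose 2 (485 mg at t=9 h): 485·exp(−0.03014·30) = 196.378 mg/L
Dose 3 (115 mg at t=18 h): 115·exp(−0.03014·21) = 61.072 mg/L
Dose 4 (40 mg at t=27 h): 40·exp(−0.03014·12) = 27.861 mg/L
Dose 5 (215 mg at t=36 h): 215·exp(−0.03014·3) = 196.415 mg/L
C(39) = 55.569 + 196.378 + 61.072 + 27.861 + 196.415 = 537.295 mg/L

537.295 mg/L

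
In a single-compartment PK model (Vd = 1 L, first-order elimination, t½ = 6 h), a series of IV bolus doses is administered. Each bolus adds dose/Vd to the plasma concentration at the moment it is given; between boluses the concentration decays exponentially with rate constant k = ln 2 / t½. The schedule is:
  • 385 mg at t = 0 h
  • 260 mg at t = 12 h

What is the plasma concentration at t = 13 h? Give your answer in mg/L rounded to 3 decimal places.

k = ln 2 / 6 = 0.11552 per h
Dose 1 (385 mg at t=0 h): 385·exp(−0.11552·13) = 85.749 mg/L
Dose 2 (260 mg at t=12 h): 260·exp(−0.11552·1) = 231.634 mg/L
C(13) = 85.749 + 231.634 = 317.383 mg/L

317.383 mg/L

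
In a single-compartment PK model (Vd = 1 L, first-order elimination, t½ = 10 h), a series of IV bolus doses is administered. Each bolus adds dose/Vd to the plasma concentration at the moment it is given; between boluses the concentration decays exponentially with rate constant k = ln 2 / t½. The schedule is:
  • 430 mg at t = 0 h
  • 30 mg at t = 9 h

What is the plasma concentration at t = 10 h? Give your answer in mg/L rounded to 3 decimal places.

242.991 mg/L

k = ln 2 / 10 = 0.06931 per h
Dose 1 (430 mg at t=0 h): 430·exp(−0.06931·10) = 215.000 mg/L
Dose 2 (30 mg at t=9 h): 30·exp(−0.06931·1) = 27.991 mg/L
C(10) = 215.000 + 27.991 = 242.991 mg/L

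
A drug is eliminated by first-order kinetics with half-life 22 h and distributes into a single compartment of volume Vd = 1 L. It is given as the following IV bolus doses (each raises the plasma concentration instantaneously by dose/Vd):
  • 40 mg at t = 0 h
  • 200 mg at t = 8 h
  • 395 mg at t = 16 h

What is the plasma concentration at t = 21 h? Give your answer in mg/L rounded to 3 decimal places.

k = ln 2 / 22 = 0.03151 per h
Dose 1 (40 mg at t=0 h): 40·exp(−0.03151·21) = 20.640 mg/L
Dose 2 (200 mg at t=8 h): 200·exp(−0.03151·13) = 132.785 mg/L
Dose 3 (395 mg at t=16 h): 395·exp(−0.03151·5) = 337.428 mg/L
C(21) = 20.640 + 132.785 + 337.428 = 490.853 mg/L

490.853 mg/L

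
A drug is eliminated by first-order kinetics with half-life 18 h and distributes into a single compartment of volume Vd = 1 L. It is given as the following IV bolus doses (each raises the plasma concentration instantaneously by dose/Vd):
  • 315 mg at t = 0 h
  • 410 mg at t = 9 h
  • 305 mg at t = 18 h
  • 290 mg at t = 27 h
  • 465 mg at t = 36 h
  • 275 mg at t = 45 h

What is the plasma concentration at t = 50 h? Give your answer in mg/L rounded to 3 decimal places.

837.088 mg/L

k = ln 2 / 18 = 0.03851 per h
Dose 1 (315 mg at t=0 h): 315·exp(−0.03851·50) = 45.932 mg/L
Dose 2 (410 mg at t=9 h): 410·exp(−0.03851·41) = 84.548 mg/L
Dose 3 (305 mg at t=18 h): 305·exp(−0.03851·32) = 88.948 mg/L
Dose 4 (290 mg at t=27 h): 290·exp(−0.03851·23) = 119.605 mg/L
Dose 5 (465 mg at t=36 h): 465·exp(−0.03851·14) = 271.218 mg/L
Dose 6 (275 mg at t=45 h): 275·exp(−0.03851·5) = 226.837 mg/L
C(50) = 45.932 + 84.548 + 88.948 + 119.605 + 271.218 + 226.837 = 837.088 mg/L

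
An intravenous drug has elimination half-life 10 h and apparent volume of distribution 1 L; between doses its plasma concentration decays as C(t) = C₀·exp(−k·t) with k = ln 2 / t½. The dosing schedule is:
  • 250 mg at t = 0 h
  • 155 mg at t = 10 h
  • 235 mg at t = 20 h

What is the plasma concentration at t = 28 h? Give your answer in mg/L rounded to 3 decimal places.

k = ln 2 / 10 = 0.06931 per h
Dose 1 (250 mg at t=0 h): 250·exp(−0.06931·28) = 35.897 mg/L
Dose 2 (155 mg at t=10 h): 155·exp(−0.06931·18) = 44.512 mg/L
Dose 3 (235 mg at t=20 h): 235·exp(−0.06931·8) = 134.972 mg/L
C(28) = 35.897 + 44.512 + 134.972 = 215.381 mg/L

215.381 mg/L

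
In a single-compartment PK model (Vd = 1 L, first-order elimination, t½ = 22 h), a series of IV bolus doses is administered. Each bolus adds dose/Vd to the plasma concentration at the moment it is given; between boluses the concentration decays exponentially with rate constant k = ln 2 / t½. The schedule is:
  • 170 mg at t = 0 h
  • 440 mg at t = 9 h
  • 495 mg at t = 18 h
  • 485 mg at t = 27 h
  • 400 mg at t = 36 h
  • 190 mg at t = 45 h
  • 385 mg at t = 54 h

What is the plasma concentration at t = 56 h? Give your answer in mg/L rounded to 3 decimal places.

k = ln 2 / 22 = 0.03151 per h
Dose 1 (170 mg at t=0 h): 170·exp(−0.03151·56) = 29.120 mg/L
Dose 2 (440 mg at t=9 h): 440·exp(−0.03151·47) = 100.079 mg/L
Dose 3 (495 mg at t=18 h): 495·exp(−0.03151·38) = 149.501 mg/L
Dose 4 (485 mg at t=27 h): 485·exp(−0.03151·29) = 194.504 mg/L
Dose 5 (400 mg at t=36 h): 400·exp(−0.03151·20) = 213.008 mg/L
Dose 6 (190 mg at t=45 h): 190·exp(−0.03151·11) = 134.350 mg/L
Dose 7 (385 mg at t=54 h): 385·exp(−0.03151·2) = 361.488 mg/L
C(56) = 29.120 + 100.079 + 149.501 + 194.504 + 213.008 + 134.350 + 361.488 = 1182.051 mg/L

1182.051 mg/L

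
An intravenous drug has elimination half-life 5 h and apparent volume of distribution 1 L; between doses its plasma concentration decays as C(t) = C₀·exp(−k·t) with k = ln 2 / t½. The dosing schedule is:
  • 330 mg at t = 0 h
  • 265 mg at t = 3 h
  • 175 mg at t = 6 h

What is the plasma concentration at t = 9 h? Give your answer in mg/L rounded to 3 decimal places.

325.573 mg/L

k = ln 2 / 5 = 0.13863 per h
Dose 1 (330 mg at t=0 h): 330·exp(−0.13863·9) = 94.768 mg/L
Dose 2 (265 mg at t=3 h): 265·exp(−0.13863·6) = 115.348 mg/L
Dose 3 (175 mg at t=6 h): 175·exp(−0.13863·3) = 115.457 mg/L
C(9) = 94.768 + 115.348 + 115.457 = 325.573 mg/L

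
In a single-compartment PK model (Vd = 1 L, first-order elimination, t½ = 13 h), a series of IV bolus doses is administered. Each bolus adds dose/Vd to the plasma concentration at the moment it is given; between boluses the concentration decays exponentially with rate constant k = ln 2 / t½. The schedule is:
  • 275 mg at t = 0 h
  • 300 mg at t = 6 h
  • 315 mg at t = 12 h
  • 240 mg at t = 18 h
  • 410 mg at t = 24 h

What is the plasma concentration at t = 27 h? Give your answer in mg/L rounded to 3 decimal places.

802.584 mg/L

k = ln 2 / 13 = 0.05332 per h
Dose 1 (275 mg at t=0 h): 275·exp(−0.05332·27) = 65.180 mg/L
Dose 2 (300 mg at t=6 h): 300·exp(−0.05332·21) = 97.913 mg/L
Dose 3 (315 mg at t=12 h): 315·exp(−0.05332·15) = 141.569 mg/L
Dose 4 (240 mg at t=18 h): 240·exp(−0.05332·9) = 148.527 mg/L
Dose 5 (410 mg at t=24 h): 410·exp(−0.05332·3) = 349.394 mg/L
C(27) = 65.180 + 97.913 + 141.569 + 148.527 + 349.394 = 802.584 mg/L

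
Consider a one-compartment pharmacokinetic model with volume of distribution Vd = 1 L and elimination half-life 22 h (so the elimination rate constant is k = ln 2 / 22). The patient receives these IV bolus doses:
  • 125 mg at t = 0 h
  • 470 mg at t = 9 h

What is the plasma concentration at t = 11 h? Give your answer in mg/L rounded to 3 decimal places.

k = ln 2 / 22 = 0.03151 per h
Dose 1 (125 mg at t=0 h): 125·exp(−0.03151·11) = 88.388 mg/L
Dose 2 (470 mg at t=9 h): 470·exp(−0.03151·2) = 441.298 mg/L
C(11) = 88.388 + 441.298 = 529.686 mg/L

529.686 mg/L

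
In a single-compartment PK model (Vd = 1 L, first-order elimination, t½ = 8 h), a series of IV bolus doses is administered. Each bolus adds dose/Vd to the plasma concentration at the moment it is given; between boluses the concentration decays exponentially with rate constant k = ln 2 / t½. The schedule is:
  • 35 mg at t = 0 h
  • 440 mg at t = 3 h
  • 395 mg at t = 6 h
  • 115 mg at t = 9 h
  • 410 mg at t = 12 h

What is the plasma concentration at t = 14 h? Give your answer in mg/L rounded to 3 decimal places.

796.885 mg/L

k = ln 2 / 8 = 0.08664 per h
Dose 1 (35 mg at t=0 h): 35·exp(−0.08664·14) = 10.406 mg/L
Dose 2 (440 mg at t=3 h): 440·exp(−0.08664·11) = 169.643 mg/L
Dose 3 (395 mg at t=6 h): 395·exp(−0.08664·8) = 197.500 mg/L
Dose 4 (115 mg at t=9 h): 115·exp(−0.08664·5) = 74.568 mg/L
Dose 5 (410 mg at t=12 h): 410·exp(−0.08664·2) = 344.768 mg/L
C(14) = 10.406 + 169.643 + 197.500 + 74.568 + 344.768 = 796.885 mg/L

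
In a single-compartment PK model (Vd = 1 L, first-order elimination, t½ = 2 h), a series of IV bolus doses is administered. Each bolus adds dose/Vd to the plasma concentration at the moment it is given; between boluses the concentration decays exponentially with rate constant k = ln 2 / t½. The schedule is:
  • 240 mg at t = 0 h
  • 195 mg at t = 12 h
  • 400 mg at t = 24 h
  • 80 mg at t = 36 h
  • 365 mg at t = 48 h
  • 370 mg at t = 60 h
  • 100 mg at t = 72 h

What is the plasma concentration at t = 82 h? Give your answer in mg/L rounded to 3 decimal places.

3.308 mg/L

k = ln 2 / 2 = 0.34657 per h
Dose 1 (240 mg at t=0 h): 240·exp(−0.34657·82) = 0.000 mg/L
Dose 2 (195 mg at t=12 h): 195·exp(−0.34657·70) = 0.000 mg/L
Dose 3 (400 mg at t=24 h): 400·exp(−0.34657·58) = 0.000 mg/L
Dose 4 (80 mg at t=36 h): 80·exp(−0.34657·46) = 0.000 mg/L
Dose 5 (365 mg at t=48 h): 365·exp(−0.34657·34) = 0.003 mg/L
Dose 6 (370 mg at t=60 h): 370·exp(−0.34657·22) = 0.181 mg/L
Dose 7 (100 mg at t=72 h): 100·exp(−0.34657·10) = 3.125 mg/L
C(82) = 0.000 + 0.000 + 0.000 + 0.000 + 0.003 + 0.181 + 3.125 = 3.308 mg/L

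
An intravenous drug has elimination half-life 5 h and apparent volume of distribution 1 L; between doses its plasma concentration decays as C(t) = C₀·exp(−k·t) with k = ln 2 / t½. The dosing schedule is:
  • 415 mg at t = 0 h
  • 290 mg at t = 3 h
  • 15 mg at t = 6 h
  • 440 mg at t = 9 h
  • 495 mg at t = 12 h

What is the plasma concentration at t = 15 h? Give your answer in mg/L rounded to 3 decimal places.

629.227 mg/L

k = ln 2 / 5 = 0.13863 per h
Dose 1 (415 mg at t=0 h): 415·exp(−0.13863·15) = 51.875 mg/L
Dose 2 (290 mg at t=3 h): 290·exp(−0.13863·12) = 54.945 mg/L
Dose 3 (15 mg at t=6 h): 15·exp(−0.13863·9) = 4.308 mg/L
Dose 4 (440 mg at t=9 h): 440·exp(−0.13863·6) = 191.521 mg/L
Dose 5 (495 mg at t=12 h): 495·exp(−0.13863·3) = 326.578 mg/L
C(15) = 51.875 + 54.945 + 4.308 + 191.521 + 326.578 = 629.227 mg/L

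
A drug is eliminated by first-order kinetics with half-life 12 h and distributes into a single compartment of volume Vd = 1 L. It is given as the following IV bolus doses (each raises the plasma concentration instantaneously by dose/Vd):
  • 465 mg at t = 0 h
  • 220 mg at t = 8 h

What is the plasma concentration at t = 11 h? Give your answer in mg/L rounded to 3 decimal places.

k = ln 2 / 12 = 0.05776 per h
Dose 1 (465 mg at t=0 h): 465·exp(−0.05776·11) = 246.325 mg/L
Dose 2 (220 mg at t=8 h): 220·exp(−0.05776·3) = 184.997 mg/L
C(11) = 246.325 + 184.997 = 431.322 mg/L

431.322 mg/L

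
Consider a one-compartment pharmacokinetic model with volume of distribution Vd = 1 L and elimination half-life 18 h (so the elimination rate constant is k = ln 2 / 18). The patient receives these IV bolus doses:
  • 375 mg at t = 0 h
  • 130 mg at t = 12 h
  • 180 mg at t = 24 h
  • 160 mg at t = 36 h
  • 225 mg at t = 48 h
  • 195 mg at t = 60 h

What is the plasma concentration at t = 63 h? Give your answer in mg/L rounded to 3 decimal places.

448.047 mg/L

k = ln 2 / 18 = 0.03851 per h
Dose 1 (375 mg at t=0 h): 375·exp(−0.03851·63) = 33.146 mg/L
Dose 2 (130 mg at t=12 h): 130·exp(−0.03851·51) = 18.240 mg/L
Dose 3 (180 mg at t=24 h): 180·exp(−0.03851·39) = 40.090 mg/L
Dose 4 (160 mg at t=36 h): 160·exp(−0.03851·27) = 56.569 mg/L
Dose 5 (225 mg at t=48 h): 225·exp(−0.03851·15) = 126.277 mg/L
Dose 6 (195 mg at t=60 h): 195·exp(−0.03851·3) = 173.725 mg/L
C(63) = 33.146 + 18.240 + 40.090 + 56.569 + 126.277 + 173.725 = 448.047 mg/L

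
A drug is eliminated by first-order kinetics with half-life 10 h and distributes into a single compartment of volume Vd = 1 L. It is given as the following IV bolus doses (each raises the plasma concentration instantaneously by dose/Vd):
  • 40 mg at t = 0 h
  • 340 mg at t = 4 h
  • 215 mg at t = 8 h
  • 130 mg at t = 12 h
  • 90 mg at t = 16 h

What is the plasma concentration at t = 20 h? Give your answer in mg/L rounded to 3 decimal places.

k = ln 2 / 10 = 0.06931 per h
Dose 1 (40 mg at t=0 h): 40·exp(−0.06931·20) = 10.000 mg/L
Dose 2 (340 mg at t=4 h): 340·exp(−0.06931·16) = 112.158 mg/L
Dose 3 (215 mg at t=8 h): 215·exp(−0.06931·12) = 93.584 mg/L
Dose 4 (130 mg at t=12 h): 130·exp(−0.06931·8) = 74.665 mg/L
Dose 5 (90 mg at t=16 h): 90·exp(−0.06931·4) = 68.207 mg/L
C(20) = 10.000 + 112.158 + 93.584 + 74.665 + 68.207 = 358.615 mg/L

358.615 mg/L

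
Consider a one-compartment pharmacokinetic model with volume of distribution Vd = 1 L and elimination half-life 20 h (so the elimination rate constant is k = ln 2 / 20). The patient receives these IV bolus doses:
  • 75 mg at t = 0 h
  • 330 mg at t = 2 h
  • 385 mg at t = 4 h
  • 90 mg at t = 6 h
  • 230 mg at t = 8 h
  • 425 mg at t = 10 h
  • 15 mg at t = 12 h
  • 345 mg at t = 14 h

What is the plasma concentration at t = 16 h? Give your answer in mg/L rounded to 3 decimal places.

k = ln 2 / 20 = 0.03466 per h
Dose 1 (75 mg at t=0 h): 75·exp(−0.03466·16) = 43.076 mg/L
Dose 2 (330 mg at t=2 h): 330·exp(−0.03466·14) = 203.139 mg/L
Dose 3 (385 mg at t=4 h): 385·exp(−0.03466·12) = 254.005 mg/L
Dose 4 (90 mg at t=6 h): 90·exp(−0.03466·10) = 63.640 mg/L
Dose 5 (230 mg at t=8 h): 230·exp(−0.03466·8) = 174.307 mg/L
Dose 6 (425 mg at t=10 h): 425·exp(−0.03466·6) = 345.207 mg/L
Dose 7 (15 mg at t=12 h): 15·exp(−0.03466·4) = 13.058 mg/L
Dose 8 (345 mg at t=14 h): 345·exp(−0.03466·2) = 321.896 mg/L
C(16) = 43.076 + 203.139 + 254.005 + 63.640 + 174.307 + 345.207 + 13.058 + 321.896 = 1418.329 mg/L

1418.329 mg/L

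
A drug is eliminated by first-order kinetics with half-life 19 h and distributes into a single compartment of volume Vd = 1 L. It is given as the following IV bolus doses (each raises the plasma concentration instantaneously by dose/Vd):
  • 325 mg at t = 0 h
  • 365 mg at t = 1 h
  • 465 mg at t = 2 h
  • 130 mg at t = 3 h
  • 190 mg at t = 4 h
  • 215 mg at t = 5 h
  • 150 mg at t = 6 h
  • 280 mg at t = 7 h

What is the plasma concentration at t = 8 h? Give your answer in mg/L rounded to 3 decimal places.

k = ln 2 / 19 = 0.03648 per h
Dose 1 (325 mg at t=0 h): 325·exp(−0.03648·8) = 242.736 mg/L
Dose 2 (365 mg at t=1 h): 365·exp(−0.03648·7) = 282.740 mg/L
Dose 3 (465 mg at t=2 h): 465·exp(−0.03648·6) = 373.586 mg/L
Dose 4 (130 mg at t=3 h): 130·exp(−0.03648·5) = 108.324 mg/L
Dose 5 (190 mg at t=4 h): 190·exp(−0.03648·4) = 164.202 mg/L
Dose 6 (215 mg at t=5 h): 215·exp(−0.03648·3) = 192.711 mg/L
Dose 7 (150 mg at t=6 h): 150·exp(−0.03648·2) = 139.445 mg/L
Dose 8 (280 mg at t=7 h): 280·exp(−0.03648·1) = 269.969 mg/L
C(8) = 242.736 + 282.740 + 373.586 + 108.324 + 164.202 + 192.711 + 139.445 + 269.969 = 1773.714 mg/L

1773.714 mg/L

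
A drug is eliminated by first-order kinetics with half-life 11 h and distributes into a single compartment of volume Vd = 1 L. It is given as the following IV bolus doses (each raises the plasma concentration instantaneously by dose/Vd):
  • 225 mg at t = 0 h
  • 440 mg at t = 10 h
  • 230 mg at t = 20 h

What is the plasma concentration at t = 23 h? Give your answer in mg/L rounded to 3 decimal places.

k = ln 2 / 11 = 0.06301 per h
Dose 1 (225 mg at t=0 h): 225·exp(−0.06301·23) = 52.815 mg/L
Dose 2 (440 mg at t=10 h): 440·exp(−0.06301·13) = 193.950 mg/L
Dose 3 (230 mg at t=20 h): 230·exp(−0.06301·3) = 190.383 mg/L
C(23) = 52.815 + 193.950 + 190.383 = 437.148 mg/L

437.148 mg/L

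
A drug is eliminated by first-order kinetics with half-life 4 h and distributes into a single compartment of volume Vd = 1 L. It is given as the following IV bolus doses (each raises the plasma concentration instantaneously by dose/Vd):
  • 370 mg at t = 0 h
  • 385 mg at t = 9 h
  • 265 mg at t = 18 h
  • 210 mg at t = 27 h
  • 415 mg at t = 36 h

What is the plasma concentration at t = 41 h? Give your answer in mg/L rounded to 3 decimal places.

k = ln 2 / 4 = 0.17329 per h
Dose 1 (370 mg at t=0 h): 370·exp(−0.17329·41) = 0.304 mg/L
Dose 2 (385 mg at t=9 h): 385·exp(−0.17329·32) = 1.504 mg/L
Dose 3 (265 mg at t=18 h): 265·exp(−0.17329·23) = 4.924 mg/L
Dose 4 (210 mg at t=27 h): 210·exp(−0.17329·14) = 18.562 mg/L
Dose 5 (415 mg at t=36 h): 415·exp(−0.17329·5) = 174.486 mg/L
C(41) = 0.304 + 1.504 + 4.924 + 18.562 + 174.486 = 199.779 mg/L

199.779 mg/L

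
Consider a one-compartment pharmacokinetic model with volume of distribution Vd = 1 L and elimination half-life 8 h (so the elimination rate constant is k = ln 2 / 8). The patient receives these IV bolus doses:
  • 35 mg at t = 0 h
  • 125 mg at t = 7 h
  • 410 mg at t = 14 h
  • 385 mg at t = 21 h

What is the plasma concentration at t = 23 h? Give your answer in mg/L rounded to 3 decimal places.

547.752 mg/L

k = ln 2 / 8 = 0.08664 per h
Dose 1 (35 mg at t=0 h): 35·exp(−0.08664·23) = 4.771 mg/L
Dose 2 (125 mg at t=7 h): 125·exp(−0.08664·16) = 31.250 mg/L
Dose 3 (410 mg at t=14 h): 410·exp(−0.08664·9) = 187.986 mg/L
Dose 4 (385 mg at t=21 h): 385·exp(−0.08664·2) = 323.745 mg/L
C(23) = 4.771 + 31.250 + 187.986 + 323.745 = 547.752 mg/L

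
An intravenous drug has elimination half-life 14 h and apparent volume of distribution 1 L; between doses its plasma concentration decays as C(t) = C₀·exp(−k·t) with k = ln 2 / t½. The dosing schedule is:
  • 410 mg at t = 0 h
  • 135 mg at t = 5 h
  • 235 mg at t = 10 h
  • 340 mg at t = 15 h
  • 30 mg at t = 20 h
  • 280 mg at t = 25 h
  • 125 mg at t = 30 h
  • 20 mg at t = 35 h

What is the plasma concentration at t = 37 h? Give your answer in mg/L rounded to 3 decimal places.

k = ln 2 / 14 = 0.04951 per h
Dose 1 (410 mg at t=0 h): 410·exp(−0.04951·37) = 65.645 mg/L
Dose 2 (135 mg at t=5 h): 135·exp(−0.04951·32) = 27.686 mg/L
Dose 3 (235 mg at t=10 h): 235·exp(−0.04951·27) = 61.732 mg/L
Dose 4 (340 mg at t=15 h): 340·exp(−0.04951·22) = 114.402 mg/L
Dose 5 (30 mg at t=20 h): 30·exp(−0.04951·17) = 12.930 mg/L
Dose 6 (280 mg at t=25 h): 280·exp(−0.04951·12) = 154.573 mg/L
Dose 7 (125 mg at t=30 h): 125·exp(−0.04951·7) = 88.388 mg/L
Dose 8 (20 mg at t=35 h): 20·exp(−0.04951·2) = 18.114 mg/L
C(37) = 65.645 + 27.686 + 61.732 + 114.402 + 12.930 + 154.573 + 88.388 + 18.114 = 543.470 mg/L

543.470 mg/L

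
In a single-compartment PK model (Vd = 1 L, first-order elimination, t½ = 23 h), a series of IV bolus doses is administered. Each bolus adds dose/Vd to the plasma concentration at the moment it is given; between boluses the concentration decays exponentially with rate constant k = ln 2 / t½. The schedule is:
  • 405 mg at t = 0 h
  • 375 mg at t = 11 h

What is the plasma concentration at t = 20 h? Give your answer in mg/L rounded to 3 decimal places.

k = ln 2 / 23 = 0.03014 per h
Dose 1 (405 mg at t=0 h): 405·exp(−0.03014·20) = 221.661 mg/L
Dose 2 (375 mg at t=11 h): 375·exp(−0.03014·9) = 285.915 mg/L
C(20) = 221.661 + 285.915 = 507.576 mg/L

507.576 mg/L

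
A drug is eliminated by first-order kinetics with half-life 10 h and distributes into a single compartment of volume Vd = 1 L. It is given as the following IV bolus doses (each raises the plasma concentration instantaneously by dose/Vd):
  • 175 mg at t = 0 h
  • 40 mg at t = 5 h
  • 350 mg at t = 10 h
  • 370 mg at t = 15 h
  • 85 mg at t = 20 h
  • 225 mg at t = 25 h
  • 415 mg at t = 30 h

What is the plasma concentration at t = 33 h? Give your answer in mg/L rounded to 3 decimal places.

701.672 mg/L

k = ln 2 / 10 = 0.06931 per h
Dose 1 (175 mg at t=0 h): 175·exp(−0.06931·33) = 17.768 mg/L
Dose 2 (40 mg at t=5 h): 40·exp(−0.06931·28) = 5.743 mg/L
Dose 3 (350 mg at t=10 h): 350·exp(−0.06931·23) = 71.072 mg/L
Dose 4 (370 mg at t=15 h): 370·exp(−0.06931·18) = 106.255 mg/L
Dose 5 (85 mg at t=20 h): 85·exp(−0.06931·13) = 34.521 mg/L
Dose 6 (225 mg at t=25 h): 225·exp(−0.06931·8) = 129.229 mg/L
Dose 7 (415 mg at t=30 h): 415·exp(−0.06931·3) = 337.085 mg/L
C(33) = 17.768 + 5.743 + 71.072 + 106.255 + 34.521 + 129.229 + 337.085 = 701.672 mg/L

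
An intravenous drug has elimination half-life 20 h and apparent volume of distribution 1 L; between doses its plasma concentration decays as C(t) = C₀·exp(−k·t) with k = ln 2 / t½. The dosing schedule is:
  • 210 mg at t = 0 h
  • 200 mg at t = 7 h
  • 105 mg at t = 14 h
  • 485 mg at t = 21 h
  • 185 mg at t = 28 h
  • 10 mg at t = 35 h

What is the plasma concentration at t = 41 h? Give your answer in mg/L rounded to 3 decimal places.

521.979 mg/L

k = ln 2 / 20 = 0.03466 per h
Dose 1 (210 mg at t=0 h): 210·exp(−0.03466·41) = 50.712 mg/L
Dose 2 (200 mg at t=7 h): 200·exp(−0.03466·34) = 61.557 mg/L
Dose 3 (105 mg at t=14 h): 105·exp(−0.03466·27) = 41.191 mg/L
Dose 4 (485 mg at t=21 h): 485·exp(−0.03466·20) = 242.500 mg/L
Dose 5 (185 mg at t=28 h): 185·exp(−0.03466·13) = 117.897 mg/L
Dose 6 (10 mg at t=35 h): 10·exp(−0.03466·6) = 8.123 mg/L
C(41) = 50.712 + 61.557 + 41.191 + 242.500 + 117.897 + 8.123 = 521.979 mg/L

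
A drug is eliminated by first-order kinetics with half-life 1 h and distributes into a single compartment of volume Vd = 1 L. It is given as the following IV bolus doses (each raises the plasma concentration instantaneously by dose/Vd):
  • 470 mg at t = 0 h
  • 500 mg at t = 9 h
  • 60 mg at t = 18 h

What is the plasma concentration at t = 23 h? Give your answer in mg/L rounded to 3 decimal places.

k = ln 2 / 1 = 0.69315 per h
Dose 1 (470 mg at t=0 h): 470·exp(−0.69315·23) = 0.000 mg/L
Dose 2 (500 mg at t=9 h): 500·exp(−0.69315·14) = 0.031 mg/L
Dose 3 (60 mg at t=18 h): 60·exp(−0.69315·5) = 1.875 mg/L
C(23) = 0.000 + 0.031 + 1.875 = 1.906 mg/L

1.906 mg/L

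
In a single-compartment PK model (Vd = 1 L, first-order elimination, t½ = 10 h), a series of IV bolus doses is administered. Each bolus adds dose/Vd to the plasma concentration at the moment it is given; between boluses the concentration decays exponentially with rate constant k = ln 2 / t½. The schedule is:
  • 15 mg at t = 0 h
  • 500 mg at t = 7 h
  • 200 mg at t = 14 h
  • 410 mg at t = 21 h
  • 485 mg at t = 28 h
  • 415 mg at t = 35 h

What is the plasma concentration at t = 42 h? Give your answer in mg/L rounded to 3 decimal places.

k = ln 2 / 10 = 0.06931 per h
Dose 1 (15 mg at t=0 h): 15·exp(−0.06931·42) = 0.816 mg/L
Dose 2 (500 mg at t=7 h): 500·exp(−0.06931·35) = 44.194 mg/L
Dose 3 (200 mg at t=14 h): 200·exp(−0.06931·28) = 28.717 mg/L
Dose 4 (410 mg at t=21 h): 410·exp(−0.06931·21) = 95.636 mg/L
Dose 5 (485 mg at t=28 h): 485·exp(−0.06931·14) = 183.781 mg/L
Dose 6 (415 mg at t=35 h): 415·exp(−0.06931·7) = 255.462 mg/L
C(42) = 0.816 + 44.194 + 28.717 + 95.636 + 183.781 + 255.462 = 608.607 mg/L

608.607 mg/L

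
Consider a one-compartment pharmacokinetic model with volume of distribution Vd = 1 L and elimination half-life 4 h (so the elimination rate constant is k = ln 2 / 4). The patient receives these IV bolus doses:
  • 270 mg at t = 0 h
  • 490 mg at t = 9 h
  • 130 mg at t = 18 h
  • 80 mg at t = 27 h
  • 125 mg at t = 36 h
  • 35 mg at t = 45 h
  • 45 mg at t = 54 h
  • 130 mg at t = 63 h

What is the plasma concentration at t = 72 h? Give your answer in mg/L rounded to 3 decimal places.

k = ln 2 / 4 = 0.17329 per h
Dose 1 (270 mg at t=0 h): 270·exp(−0.17329·72) = 0.001 mg/L
Dose 2 (490 mg at t=9 h): 490·exp(−0.17329·63) = 0.009 mg/L
Dose 3 (130 mg at t=18 h): 130·exp(−0.17329·54) = 0.011 mg/L
Dose 4 (80 mg at t=27 h): 80·exp(−0.17329·45) = 0.033 mg/L
Dose 5 (125 mg at t=36 h): 125·exp(−0.17329·36) = 0.244 mg/L
Dose 6 (35 mg at t=45 h): 35·exp(−0.17329·27) = 0.325 mg/L
Dose 7 (45 mg at t=54 h): 45·exp(−0.17329·18) = 1.989 mg/L
Dose 8 (130 mg at t=63 h): 130·exp(−0.17329·9) = 27.329 mg/L
C(72) = 0.001 + 0.009 + 0.011 + 0.033 + 0.244 + 0.325 + 1.989 + 27.329 = 29.941 mg/L

29.941 mg/L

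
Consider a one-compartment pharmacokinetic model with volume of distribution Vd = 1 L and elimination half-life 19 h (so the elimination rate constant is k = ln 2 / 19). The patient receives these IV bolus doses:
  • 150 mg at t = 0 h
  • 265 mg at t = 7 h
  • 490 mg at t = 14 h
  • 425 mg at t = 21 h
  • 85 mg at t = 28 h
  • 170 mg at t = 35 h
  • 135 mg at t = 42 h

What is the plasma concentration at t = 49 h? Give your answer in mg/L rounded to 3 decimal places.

k = ln 2 / 19 = 0.03648 per h
Dose 1 (150 mg at t=0 h): 150·exp(−0.03648·49) = 25.104 mg/L
Dose 2 (265 mg at t=7 h): 265·exp(−0.03648·42) = 57.255 mg/L
Dose 3 (490 mg at t=14 h): 490·exp(−0.03648·35) = 136.668 mg/L
Dose 4 (425 mg at t=21 h): 425·exp(−0.03648·28) = 153.026 mg/L
Dose 5 (85 mg at t=28 h): 85·exp(−0.03648·21) = 39.510 mg/L
Dose 6 (170 mg at t=35 h): 170·exp(−0.03648·14) = 102.009 mg/L
Dose 7 (135 mg at t=42 h): 135·exp(−0.03648·7) = 104.575 mg/L
C(49) = 25.104 + 57.255 + 136.668 + 153.026 + 39.510 + 102.009 + 104.575 = 618.147 mg/L

618.147 mg/L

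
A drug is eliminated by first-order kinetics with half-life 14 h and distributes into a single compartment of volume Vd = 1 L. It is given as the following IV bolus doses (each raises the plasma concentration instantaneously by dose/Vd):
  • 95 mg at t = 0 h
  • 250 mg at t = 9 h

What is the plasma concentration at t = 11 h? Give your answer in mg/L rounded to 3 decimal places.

k = ln 2 / 14 = 0.04951 per h
Dose 1 (95 mg at t=0 h): 95·exp(−0.04951·11) = 55.106 mg/L
Dose 2 (250 mg at t=9 h): 250·exp(−0.04951·2) = 226.431 mg/L
C(11) = 55.106 + 226.431 = 281.537 mg/L

281.537 mg/L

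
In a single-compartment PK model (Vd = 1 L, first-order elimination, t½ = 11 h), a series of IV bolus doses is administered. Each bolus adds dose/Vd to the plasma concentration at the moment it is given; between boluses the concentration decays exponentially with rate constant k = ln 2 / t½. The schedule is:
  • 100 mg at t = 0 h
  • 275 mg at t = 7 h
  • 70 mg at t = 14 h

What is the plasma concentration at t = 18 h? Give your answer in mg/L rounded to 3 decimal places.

224.071 mg/L

k = ln 2 / 11 = 0.06301 per h
Dose 1 (100 mg at t=0 h): 100·exp(−0.06301·18) = 32.167 mg/L
Dose 2 (275 mg at t=7 h): 275·exp(−0.06301·11) = 137.500 mg/L
Dose 3 (70 mg at t=14 h): 70·exp(−0.06301·4) = 54.404 mg/L
C(18) = 32.167 + 137.500 + 54.404 = 224.071 mg/L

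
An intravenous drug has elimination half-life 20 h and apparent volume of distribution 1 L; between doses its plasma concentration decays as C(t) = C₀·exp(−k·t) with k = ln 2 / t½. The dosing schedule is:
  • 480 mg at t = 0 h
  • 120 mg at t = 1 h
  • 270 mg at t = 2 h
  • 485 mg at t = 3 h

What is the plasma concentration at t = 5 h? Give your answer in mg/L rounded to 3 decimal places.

k = ln 2 / 20 = 0.03466 per h
Dose 1 (480 mg at t=0 h): 480·exp(−0.03466·5) = 403.630 mg/L
Dose 2 (120 mg at t=1 h): 120·exp(−0.03466·4) = 104.466 mg/L
Dose 3 (270 mg at t=2 h): 270·exp(−0.03466·3) = 243.338 mg/L
Dose 4 (485 mg at t=3 h): 485·exp(−0.03466·2) = 452.521 mg/L
C(5) = 403.630 + 104.466 + 243.338 + 452.521 = 1203.955 mg/L

1203.955 mg/L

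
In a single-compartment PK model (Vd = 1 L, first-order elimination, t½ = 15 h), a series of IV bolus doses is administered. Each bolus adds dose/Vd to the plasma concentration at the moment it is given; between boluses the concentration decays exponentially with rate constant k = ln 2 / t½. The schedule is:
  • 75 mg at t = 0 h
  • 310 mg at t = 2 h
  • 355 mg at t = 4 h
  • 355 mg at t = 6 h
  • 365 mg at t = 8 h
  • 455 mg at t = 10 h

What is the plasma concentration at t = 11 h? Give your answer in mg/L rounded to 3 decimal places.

k = ln 2 / 15 = 0.04621 per h
Dose 1 (75 mg at t=0 h): 75·exp(−0.04621·11) = 45.113 mg/L
Dose 2 (310 mg at t=2 h): 310·exp(−0.04621·9) = 204.524 mg/L
Dose 3 (355 mg at t=4 h): 355·exp(−0.04621·7) = 256.890 mg/L
Dose 4 (355 mg at t=6 h): 355·exp(−0.04621·5) = 281.764 mg/L
Dose 5 (365 mg at t=8 h): 365·exp(−0.04621·3) = 317.751 mg/L
Dose 6 (455 mg at t=10 h): 455·exp(−0.04621·1) = 434.453 mg/L
C(11) = 45.113 + 204.524 + 256.890 + 281.764 + 317.751 + 434.453 = 1540.495 mg/L

1540.495 mg/L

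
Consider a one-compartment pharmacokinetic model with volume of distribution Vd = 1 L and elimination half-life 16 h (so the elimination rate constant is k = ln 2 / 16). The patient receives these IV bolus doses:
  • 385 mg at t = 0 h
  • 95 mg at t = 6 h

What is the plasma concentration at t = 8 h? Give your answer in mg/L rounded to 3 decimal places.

k = ln 2 / 16 = 0.04332 per h
Dose 1 (385 mg at t=0 h): 385·exp(−0.04332·8) = 272.236 mg/L
Dose 2 (95 mg at t=6 h): 95·exp(−0.04332·2) = 87.115 mg/L
C(8) = 272.236 + 87.115 = 359.351 mg/L

359.351 mg/L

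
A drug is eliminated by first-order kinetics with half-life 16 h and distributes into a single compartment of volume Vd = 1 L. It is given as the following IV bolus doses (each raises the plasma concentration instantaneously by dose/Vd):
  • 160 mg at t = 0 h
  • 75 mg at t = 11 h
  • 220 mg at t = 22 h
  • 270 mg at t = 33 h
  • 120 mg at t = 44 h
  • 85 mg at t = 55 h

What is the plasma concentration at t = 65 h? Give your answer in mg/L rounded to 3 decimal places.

k = ln 2 / 16 = 0.04332 per h
Dose 1 (160 mg at t=0 h): 160·exp(−0.04332·65) = 9.576 mg/L
Dose 2 (75 mg at t=11 h): 75·exp(−0.04332·54) = 7.229 mg/L
Dose 3 (220 mg at t=22 h): 220·exp(−0.04332·43) = 34.151 mg/L
Dose 4 (270 mg at t=33 h): 270·exp(−0.04332·32) = 67.500 mg/L
Dose 5 (120 mg at t=44 h): 120·exp(−0.04332·21) = 48.315 mg/L
Dose 6 (85 mg at t=55 h): 85·exp(−0.04332·10) = 55.116 mg/L
C(65) = 9.576 + 7.229 + 34.151 + 67.500 + 48.315 + 55.116 = 221.887 mg/L

221.887 mg/L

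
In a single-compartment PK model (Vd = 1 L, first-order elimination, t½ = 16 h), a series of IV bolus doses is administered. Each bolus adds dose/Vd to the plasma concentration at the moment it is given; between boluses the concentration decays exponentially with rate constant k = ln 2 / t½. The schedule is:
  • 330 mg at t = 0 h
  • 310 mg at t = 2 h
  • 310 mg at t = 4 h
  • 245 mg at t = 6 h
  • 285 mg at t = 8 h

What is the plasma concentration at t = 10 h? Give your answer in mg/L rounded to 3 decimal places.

k = ln 2 / 16 = 0.04332 per h
Dose 1 (330 mg at t=0 h): 330·exp(−0.04332·10) = 213.979 mg/L
Dose 2 (310 mg at t=2 h): 310·exp(−0.04332·8) = 219.203 mg/L
Dose 3 (310 mg at t=4 h): 310·exp(−0.04332·6) = 239.043 mg/L
Dose 4 (245 mg at t=6 h): 245·exp(−0.04332·4) = 206.020 mg/L
Dose 5 (285 mg at t=8 h): 285·exp(−0.04332·2) = 261.346 mg/L
C(10) = 213.979 + 219.203 + 239.043 + 206.020 + 261.346 = 1139.590 mg/L

1139.590 mg/L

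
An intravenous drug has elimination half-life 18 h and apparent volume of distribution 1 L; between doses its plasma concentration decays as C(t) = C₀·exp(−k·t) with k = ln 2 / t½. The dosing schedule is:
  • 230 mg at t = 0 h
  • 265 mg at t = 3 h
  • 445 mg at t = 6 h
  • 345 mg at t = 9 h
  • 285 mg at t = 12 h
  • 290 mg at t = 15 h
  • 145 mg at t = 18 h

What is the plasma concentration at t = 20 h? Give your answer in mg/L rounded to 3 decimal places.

k = ln 2 / 18 = 0.03851 per h
Dose 1 (230 mg at t=0 h): 230·exp(−0.03851·20) = 106.476 mg/L
Dose 2 (265 mg at t=3 h): 265·exp(−0.03851·17) = 137.702 mg/L
Dose 3 (445 mg at t=6 h): 445·exp(−0.03851·14) = 259.553 mg/L
Dose 4 (345 mg at t=9 h): 345·exp(−0.03851·11) = 225.869 mg/L
Dose 5 (285 mg at t=12 h): 285·exp(−0.03851·8) = 209.437 mg/L
Dose 6 (290 mg at t=15 h): 290·exp(−0.03851·5) = 239.210 mg/L
Dose 7 (145 mg at t=18 h): 145·exp(−0.03851·2) = 134.252 mg/L
C(20) = 106.476 + 137.702 + 259.553 + 225.869 + 209.437 + 239.210 + 134.252 = 1312.498 mg/L

1312.498 mg/L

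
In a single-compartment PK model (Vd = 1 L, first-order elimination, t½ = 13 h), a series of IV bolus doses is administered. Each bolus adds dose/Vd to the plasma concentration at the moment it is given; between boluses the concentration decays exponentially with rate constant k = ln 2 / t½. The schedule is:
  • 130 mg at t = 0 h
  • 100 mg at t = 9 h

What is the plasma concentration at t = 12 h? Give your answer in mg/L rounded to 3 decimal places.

k = ln 2 / 13 = 0.05332 per h
Dose 1 (130 mg at t=0 h): 130·exp(−0.05332·12) = 68.560 mg/L
Dose 2 (100 mg at t=9 h): 100·exp(−0.05332·3) = 85.218 mg/L
C(12) = 68.560 + 85.218 = 153.778 mg/L

153.778 mg/L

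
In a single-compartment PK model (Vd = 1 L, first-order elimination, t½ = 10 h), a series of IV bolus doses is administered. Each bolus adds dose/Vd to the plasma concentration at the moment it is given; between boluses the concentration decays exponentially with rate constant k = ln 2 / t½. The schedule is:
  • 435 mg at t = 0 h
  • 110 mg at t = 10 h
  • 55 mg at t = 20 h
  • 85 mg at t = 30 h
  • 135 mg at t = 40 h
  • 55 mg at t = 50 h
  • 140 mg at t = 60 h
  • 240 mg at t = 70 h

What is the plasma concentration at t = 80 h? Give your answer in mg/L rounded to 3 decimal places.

k = ln 2 / 10 = 0.06931 per h
Dose 1 (435 mg at t=0 h): 435·exp(−0.06931·80) = 1.699 mg/L
Dose 2 (110 mg at t=10 h): 110·exp(−0.06931·70) = 0.859 mg/L
Dose 3 (55 mg at t=20 h): 55·exp(−0.06931·60) = 0.859 mg/L
Dose 4 (85 mg at t=30 h): 85·exp(−0.06931·50) = 2.656 mg/L
Dose 5 (135 mg at t=40 h): 135·exp(−0.06931·40) = 8.438 mg/L
Dose 6 (55 mg at t=50 h): 55·exp(−0.06931·30) = 6.875 mg/L
Dose 7 (140 mg at t=60 h): 140·exp(−0.06931·20) = 35.000 mg/L
Dose 8 (240 mg at t=70 h): 240·exp(−0.06931·10) = 120.000 mg/L
C(80) = 1.699 + 0.859 + 0.859 + 2.656 + 8.438 + 6.875 + 35.000 + 120.000 = 176.387 mg/L

176.387 mg/L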